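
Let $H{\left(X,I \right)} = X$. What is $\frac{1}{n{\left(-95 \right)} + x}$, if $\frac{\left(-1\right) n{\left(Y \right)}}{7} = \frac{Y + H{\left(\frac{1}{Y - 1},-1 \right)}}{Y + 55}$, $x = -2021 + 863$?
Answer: $- \frac{3840}{4510567} \approx -0.00085133$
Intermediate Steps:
$x = -1158$
$n{\left(Y \right)} = - \frac{7 \left(Y + \frac{1}{-1 + Y}\right)}{55 + Y}$ ($n{\left(Y \right)} = - 7 \frac{Y + \frac{1}{Y - 1}}{Y + 55} = - 7 \frac{Y + \frac{1}{-1 + Y}}{55 + Y} = - \frac{7 \left(Y + \frac{1}{-1 + Y}\right)}{55 + Y}$)
$\frac{1}{n{\left(-95 \right)} + x} = \frac{1}{\frac{7 \left(-1 - - 95 \left(-1 - 95\right)\right)}{\left(-1 - 95\right) \left(55 - 95\right)} - 1158} = \frac{1}{\frac{7 \left(-1 - \left(-95\right) \left(-96\right)\right)}{\left(-96\right) \left(-40\right)} - 1158} = \frac{1}{7 \left(- \frac{1}{96}\right) \left(- \frac{1}{40}\right) \left(-1 - 9120\right) - 1158} = \frac{1}{7 \left(- \frac{1}{96}\right) \left(- \frac{1}{40}\right) \left(-9121\right) - 1158} = \frac{1}{- \frac{63847}{3840} - 1158} = \frac{1}{- \frac{4510567}{3840}} = - \frac{3840}{4510567}$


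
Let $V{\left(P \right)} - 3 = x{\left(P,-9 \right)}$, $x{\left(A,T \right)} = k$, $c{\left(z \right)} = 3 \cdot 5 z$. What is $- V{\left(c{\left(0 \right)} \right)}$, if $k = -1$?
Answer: $-2$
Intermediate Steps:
$c{\left(z \right)} = 15 z$
$x{\left(A,T \right)} = -1$
$V{\left(P \right)} = 2$ ($V{\left(P \right)} = 3 - 1 = 2$)
$- V{\left(c{\left(0 \right)} \right)} = \left(-1\right) 2 = -2$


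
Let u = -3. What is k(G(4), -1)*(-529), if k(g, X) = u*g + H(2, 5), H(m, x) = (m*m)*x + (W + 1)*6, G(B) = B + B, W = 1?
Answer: -4232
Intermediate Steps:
G(B) = 2*B
H(m, x) = 12 + x*m**2 (H(m, x) = (m*m)*x + (1 + 1)*6 = m**2*x + 2*6 = x*m**2 + 12 = 12 + x*m**2)
k(g, X) = 32 - 3*g (k(g, X) = -3*g + (12 + 5*2**2) = -3*g + (12 + 5*4) = -3*g + (12 + 20) = -3*g + 32 = 32 - 3*g)
k(G(4), -1)*(-529) = (32 - 6*4)*(-529) = (32 - 3*8)*(-529) = (32 - 24)*(-529) = 8*(-529) = -4232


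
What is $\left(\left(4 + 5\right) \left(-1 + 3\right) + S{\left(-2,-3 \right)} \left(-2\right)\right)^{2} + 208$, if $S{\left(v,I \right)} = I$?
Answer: $784$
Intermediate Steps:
$\left(\left(4 + 5\right) \left(-1 + 3\right) + S{\left(-2,-3 \right)} \left(-2\right)\right)^{2} + 208 = \left(\left(4 + 5\right) \left(-1 + 3\right) - -6\right)^{2} + 208 = \left(9 \cdot 2 + 6\right)^{2} + 208 = \left(18 + 6\right)^{2} + 208 = 24^{2} + 208 = 576 + 208 = 784$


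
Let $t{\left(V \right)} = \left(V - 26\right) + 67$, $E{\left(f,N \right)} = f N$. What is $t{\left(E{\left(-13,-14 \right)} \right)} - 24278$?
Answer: $-24055$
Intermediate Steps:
$E{\left(f,N \right)} = N f$
$t{\left(V \right)} = 41 + V$ ($t{\left(V \right)} = \left(-26 + V\right) + 67 = 41 + V$)
$t{\left(E{\left(-13,-14 \right)} \right)} - 24278 = \left(41 - -182\right) - 24278 = \left(41 + 182\right) - 24278 = 223 - 24278 = -24055$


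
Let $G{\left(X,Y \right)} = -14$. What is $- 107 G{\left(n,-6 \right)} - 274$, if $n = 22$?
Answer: $1224$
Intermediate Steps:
$- 107 G{\left(n,-6 \right)} - 274 = \left(-107\right) \left(-14\right) - 274 = 1498 - 274 = 1224$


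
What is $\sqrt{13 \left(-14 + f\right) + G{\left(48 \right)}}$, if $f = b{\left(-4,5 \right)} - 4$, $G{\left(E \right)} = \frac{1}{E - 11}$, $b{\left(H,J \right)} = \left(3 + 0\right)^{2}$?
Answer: $\frac{2 i \sqrt{40034}}{37} \approx 10.815 i$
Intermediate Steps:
$b{\left(H,J \right)} = 9$ ($b{\left(H,J \right)} = 3^{2} = 9$)
$G{\left(E \right)} = \frac{1}{-11 + E}$
$f = 5$ ($f = 9 - 4 = 5$)
$\sqrt{13 \left(-14 + f\right) + G{\left(48 \right)}} = \sqrt{13 \left(-14 + 5\right) + \frac{1}{-11 + 48}} = \sqrt{13 \left(-9\right) + \frac{1}{37}} = \sqrt{-117 + \frac{1}{37}} = \sqrt{- \frac{4328}{37}} = \frac{2 i \sqrt{40034}}{37}$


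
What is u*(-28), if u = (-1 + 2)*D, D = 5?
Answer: -140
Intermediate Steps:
u = 5 (u = (-1 + 2)*5 = 1*5 = 5)
u*(-28) = 5*(-28) = -140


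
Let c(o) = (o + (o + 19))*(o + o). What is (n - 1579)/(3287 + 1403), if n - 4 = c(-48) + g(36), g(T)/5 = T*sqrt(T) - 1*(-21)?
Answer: 3501/2345 ≈ 1.4930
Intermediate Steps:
g(T) = 105 + 5*T**(3/2) (g(T) = 5*(T*sqrt(T) - 1*(-21)) = 5*(T**(3/2) + 21) = 5*(21 + T**(3/2)) = 105 + 5*T**(3/2))
c(o) = 2*o*(19 + 2*o) (c(o) = (o + (19 + o))*(2*o) = (19 + 2*o)*(2*o) = 2*o*(19 + 2*o))
n = 8581 (n = 4 + (2*(-48)*(19 + 2*(-48)) + (105 + 5*36**(3/2))) = 4 + (2*(-48)*(19 - 96) + (105 + 5*216)) = 4 + (2*(-48)*(-77) + (105 + 1080)) = 4 + (7392 + 1185) = 4 + 8577 = 8581)
(n - 1579)/(3287 + 1403) = (8581 - 1579)/(3287 + 1403) = 7002/4690 = 7002*(1/4690) = 3501/2345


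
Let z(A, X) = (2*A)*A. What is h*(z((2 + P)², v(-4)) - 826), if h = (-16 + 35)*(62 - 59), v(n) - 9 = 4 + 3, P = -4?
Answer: -45258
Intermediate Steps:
v(n) = 16 (v(n) = 9 + (4 + 3) = 9 + 7 = 16)
z(A, X) = 2*A²
h = 57 (h = 19*3 = 57)
h*(z((2 + P)², v(-4)) - 826) = 57*(2*((2 - 4)²)² - 826) = 57*(2*((-2)²)² - 826) = 57*(2*4² - 826) = 57*(2*16 - 826) = 57*(32 - 826) = 57*(-794) = -45258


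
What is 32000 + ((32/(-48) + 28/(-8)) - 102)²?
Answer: 1557769/36 ≈ 43271.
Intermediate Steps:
32000 + ((32/(-48) + 28/(-8)) - 102)² = 32000 + ((32*(-1/48) + 28*(-⅛)) - 102)² = 32000 + ((-⅔ - 7/2) - 102)² = 32000 + (-25/6 - 102)² = 32000 + (-637/6)² = 32000 + 405769/36 = 1557769/36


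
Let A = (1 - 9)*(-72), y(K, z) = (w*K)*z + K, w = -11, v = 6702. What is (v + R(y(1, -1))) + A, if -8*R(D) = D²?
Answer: 7260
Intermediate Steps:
y(K, z) = K - 11*K*z (y(K, z) = (-11*K)*z + K = -11*K*z + K = K - 11*K*z)
A = 576 (A = -8*(-72) = 576)
R(D) = -D²/8
(v + R(y(1, -1))) + A = (6702 - (1 - 11*(-1))²/8) + 576 = (6702 - (1 + 11)²/8) + 576 = (6702 - (1*12)²/8) + 576 = (6702 - ⅛*12²) + 576 = (6702 - ⅛*144) + 576 = (6702 - 18) + 576 = 6684 + 576 = 7260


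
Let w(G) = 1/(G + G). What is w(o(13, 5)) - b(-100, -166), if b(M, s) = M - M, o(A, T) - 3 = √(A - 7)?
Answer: ½ - √6/6 ≈ 0.091752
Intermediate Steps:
o(A, T) = 3 + √(-7 + A) (o(A, T) = 3 + √(A - 7) = 3 + √(-7 + A))
w(G) = 1/(2*G)
b(M, s) = 0
w(o(13, 5)) - b(-100, -166) = 1/(2*(3 + √(-7 + 13))) - 1*0 = 1/(2*(3 + √6)) + 0 = 1/(2*(3 + √6))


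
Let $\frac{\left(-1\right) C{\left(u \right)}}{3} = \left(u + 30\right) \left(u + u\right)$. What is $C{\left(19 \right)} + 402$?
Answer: $-5184$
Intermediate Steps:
$C{\left(u \right)} = - 6 u \left(30 + u\right)$ ($C{\left(u \right)} = - 3 \left(u + 30\right) \left(u + u\right) = - 3 \left(30 + u\right) 2 u = - 3 \cdot 2 u \left(30 + u\right) = - 6 u \left(30 + u\right)$)
$C{\left(19 \right)} + 402 = \left(-6\right) 19 \left(30 + 19\right) + 402 = \left(-6\right) 19 \cdot 49 + 402 = -5586 + 402 = -5184$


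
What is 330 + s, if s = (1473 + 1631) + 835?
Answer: 4269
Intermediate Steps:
s = 3939 (s = 3104 + 835 = 3939)
330 + s = 330 + 3939 = 4269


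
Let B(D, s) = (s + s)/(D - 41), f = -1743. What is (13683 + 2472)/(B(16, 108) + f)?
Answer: -134625/14597 ≈ -9.2228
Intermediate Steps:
B(D, s) = 2*s/(-41 + D) (B(D, s) = (2*s)/(-41 + D) = 2*s/(-41 + D))
(13683 + 2472)/(B(16, 108) + f) = (13683 + 2472)/(2*108/(-41 + 16) - 1743) = 16155/(2*108/(-25) - 1743) = 16155/(2*108*(-1/25) - 1743) = 16155/(-216/25 - 1743) = 16155/(-43791/25) = 16155*(-25/43791) = -134625/14597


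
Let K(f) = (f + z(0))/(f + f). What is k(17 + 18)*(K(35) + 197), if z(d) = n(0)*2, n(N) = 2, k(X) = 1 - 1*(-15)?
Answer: 110632/35 ≈ 3160.9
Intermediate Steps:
k(X) = 16 (k(X) = 1 + 15 = 16)
z(d) = 4 (z(d) = 2*2 = 4)
K(f) = (4 + f)/(2*f) (K(f) = (f + 4)/(f + f) = (4 + f)/((2*f)) = (4 + f)*(1/(2*f)) = (4 + f)/(2*f))
k(17 + 18)*(K(35) + 197) = 16*((1/2)*(4 + 35)/35 + 197) = 16*((1/2)*(1/35)*39 + 197) = 16*(39/70 + 197) = 16*(13829/70) = 110632/35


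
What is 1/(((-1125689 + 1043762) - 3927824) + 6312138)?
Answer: 1/2302387 ≈ 4.3433e-7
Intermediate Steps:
1/(((-1125689 + 1043762) - 3927824) + 6312138) = 1/((-81927 - 3927824) + 6312138) = 1/(-4009751 + 6312138) = 1/2302387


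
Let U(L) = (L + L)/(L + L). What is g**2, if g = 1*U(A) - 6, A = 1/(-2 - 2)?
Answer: 25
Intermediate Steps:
A = -1/4 (A = 1/(-4) = -1/4 ≈ -0.25000)
U(L) = 1 (U(L) = (2*L)/((2*L)) = (2*L)*(1/(2*L)) = 1)
g = -5 (g = 1*1 - 6 = 1 - 6 = -5)
g**2 = (-5)**2 = 25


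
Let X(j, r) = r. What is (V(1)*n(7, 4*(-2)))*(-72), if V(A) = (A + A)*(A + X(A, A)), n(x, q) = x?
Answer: -2016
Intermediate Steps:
V(A) = 4*A² (V(A) = (A + A)*(A + A) = (2*A)*(2*A) = 4*A²)
(V(1)*n(7, 4*(-2)))*(-72) = ((4*1²)*7)*(-72) = ((4*1)*7)*(-72) = (4*7)*(-72) = 28*(-72) = -2016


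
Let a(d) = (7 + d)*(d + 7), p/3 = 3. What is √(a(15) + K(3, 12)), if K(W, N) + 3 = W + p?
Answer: √493 ≈ 22.204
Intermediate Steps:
p = 9 (p = 3*3 = 9)
K(W, N) = 6 + W (K(W, N) = -3 + (W + 9) = -3 + (9 + W) = 6 + W)
a(d) = (7 + d)² (a(d) = (7 + d)*(7 + d) = (7 + d)²)
√(a(15) + K(3, 12)) = √((7 + 15)² + (6 + 3)) = √(22² + 9) = √(484 + 9) = √493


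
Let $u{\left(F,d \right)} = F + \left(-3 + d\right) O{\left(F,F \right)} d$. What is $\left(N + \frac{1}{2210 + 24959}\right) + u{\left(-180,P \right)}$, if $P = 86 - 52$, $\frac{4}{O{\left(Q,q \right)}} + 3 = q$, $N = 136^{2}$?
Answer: $\frac{90951270611}{4971927} \approx 18293.0$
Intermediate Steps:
$N = 18496$
$O{\left(Q,q \right)} = \frac{4}{-3 + q}$
$P = 34$ ($P = 86 - 52 = 34$)
$u{\left(F,d \right)} = F + \frac{4 d \left(-3 + d\right)}{-3 + F}$ ($u{\left(F,d \right)} = F + \left(-3 + d\right) \frac{4}{-3 + F} d = F + \frac{4 \left(-3 + d\right)}{-3 + F} d = F + \frac{4 d \left(-3 + d\right)}{-3 + F}$)
$\left(N + \frac{1}{2210 + 24959}\right) + u{\left(-180,P \right)} = \left(18496 + \frac{1}{2210 + 24959}\right) + \frac{\left(-12\right) 34 + 4 \cdot 34^{2} - 180 \left(-3 - 180\right)}{-3 - 180} = \left(18496 + \frac{1}{27169}\right) + \frac{-408 + 4 \cdot 1156 - -32940}{-183} = \left(18496 + \frac{1}{27169}\right) - \frac{-408 + 4624 + 32940}{183} = \frac{502517825}{27169} - \frac{37156}{183} = \frac{90951270611}{4971927}$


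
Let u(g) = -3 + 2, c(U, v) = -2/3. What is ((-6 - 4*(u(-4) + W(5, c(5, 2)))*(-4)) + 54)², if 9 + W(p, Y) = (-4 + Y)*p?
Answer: 2119936/9 ≈ 2.3555e+5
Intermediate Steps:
c(U, v) = -⅔ (c(U, v) = -2*⅓ = -⅔)
u(g) = -1
W(p, Y) = -9 + p*(-4 + Y) (W(p, Y) = -9 + (-4 + Y)*p = -9 + p*(-4 + Y))
((-6 - 4*(u(-4) + W(5, c(5, 2)))*(-4)) + 54)² = ((-6 - 4*(-1 + (-9 - 4*5 - ⅔*5))*(-4)) + 54)² = ((-6 - 4*(-1 + (-9 - 20 - 10/3))*(-4)) + 54)² = ((-6 - 4*(-1 - 97/3)*(-4)) + 54)² = ((-6 - 4*(-100/3)*(-4)) + 54)² = ((-6 + (400/3)*(-4)) + 54)² = ((-6 - 1600/3) + 54)² = (-1618/3 + 54)² = (-1456/3)² = 2119936/9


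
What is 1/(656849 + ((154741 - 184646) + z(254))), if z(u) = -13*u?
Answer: 1/623642 ≈ 1.6035e-6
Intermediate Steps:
1/(656849 + ((154741 - 184646) + z(254))) = 1/(656849 + ((154741 - 184646) - 13*254)) = 1/(656849 + (-29905 - 3302)) = 1/(656849 - 33207) = 1/623642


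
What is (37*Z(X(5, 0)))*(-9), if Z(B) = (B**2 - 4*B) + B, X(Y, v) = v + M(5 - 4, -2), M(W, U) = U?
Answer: -3330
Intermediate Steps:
X(Y, v) = -2 + v (X(Y, v) = v - 2 = -2 + v)
Z(B) = B**2 - 3*B
(37*Z(X(5, 0)))*(-9) = (37*((-2 + 0)*(-3 + (-2 + 0))))*(-9) = (37*(-2*(-3 - 2)))*(-9) = (37*(-2*(-5)))*(-9) = (37*10)*(-9) = 370*(-9) = -3330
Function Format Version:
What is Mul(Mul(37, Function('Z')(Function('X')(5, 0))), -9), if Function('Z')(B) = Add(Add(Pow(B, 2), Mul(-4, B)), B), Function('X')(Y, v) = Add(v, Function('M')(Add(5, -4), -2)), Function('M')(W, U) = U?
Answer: -3330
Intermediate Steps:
Function('X')(Y, v) = Add(-2, v) (Function('X')(Y, v) = Add(v, -2) = Add(-2, v))
Function('Z')(B) = Add(Pow(B, 2), Mul(-3, B))
Mul(Mul(37, Function('Z')(Function('X')(5, 0))), -9) = Mul(Mul(37, Mul(Add(-2, 0), Add(-3, Add(-2, 0)))), -9) = Mul(Mul(37, Mul(-2, Add(-3, -2))), -9) = Mul(Mul(37, Mul(-2, -5)), -9) = Mul(Mul(37, 10), -9) = Mul(370, -9) = -3330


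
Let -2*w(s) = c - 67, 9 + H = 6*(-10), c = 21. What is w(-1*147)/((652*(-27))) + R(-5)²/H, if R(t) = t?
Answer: -147229/404892 ≈ -0.36363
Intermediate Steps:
H = -69 (H = -9 + 6*(-10) = -9 - 60 = -69)
w(s) = 23 (w(s) = -(21 - 67)/2 = -½*(-46) = 23)
w(-1*147)/((652*(-27))) + R(-5)²/H = 23/((652*(-27))) + (-5)²/(-69) = 23/(-17604) + 25*(-1/69) = 23*(-1/17604) - 25/69 = -23/17604 - 25/69 = -147229/404892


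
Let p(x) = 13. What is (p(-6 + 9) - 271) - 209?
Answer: -467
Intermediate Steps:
(p(-6 + 9) - 271) - 209 = (13 - 271) - 209 = -258 - 209 = -467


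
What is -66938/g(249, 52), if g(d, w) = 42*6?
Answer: -33469/126 ≈ -265.63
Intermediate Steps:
g(d, w) = 252
-66938/g(249, 52) = -66938/252 = -66938*1/252 = -33469/126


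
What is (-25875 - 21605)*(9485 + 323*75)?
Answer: -1600550800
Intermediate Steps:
(-25875 - 21605)*(9485 + 323*75) = -47480*(9485 + 24225) = -47480*33710 = -1600550800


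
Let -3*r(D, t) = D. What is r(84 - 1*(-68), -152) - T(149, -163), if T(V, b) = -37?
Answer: -41/3 ≈ -13.667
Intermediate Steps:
r(D, t) = -D/3
r(84 - 1*(-68), -152) - T(149, -163) = -(84 - 1*(-68))/3 - 1*(-37) = -(84 + 68)/3 + 37 = -1/3*152 + 37 = -152/3 + 37 = -41/3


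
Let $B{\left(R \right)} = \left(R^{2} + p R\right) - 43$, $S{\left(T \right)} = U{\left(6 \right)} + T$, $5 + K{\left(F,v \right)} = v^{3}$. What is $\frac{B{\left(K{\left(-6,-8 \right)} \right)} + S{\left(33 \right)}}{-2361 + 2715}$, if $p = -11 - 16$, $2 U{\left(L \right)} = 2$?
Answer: $\frac{281239}{354} \approx 794.46$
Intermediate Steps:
$U{\left(L \right)} = 1$ ($U{\left(L \right)} = \frac{1}{2} \cdot 2 = 1$)
$K{\left(F,v \right)} = -5 + v^{3}$
$p = -27$
$S{\left(T \right)} = 1 + T$
$B{\left(R \right)} = -43 + R^{2} - 27 R$ ($B{\left(R \right)} = \left(R^{2} - 27 R\right) - 43 = -43 + R^{2} - 27 R$)
$\frac{B{\left(K{\left(-6,-8 \right)} \right)} + S{\left(33 \right)}}{-2361 + 2715} = \frac{\left(-43 + \left(-5 + \left(-8\right)^{3}\right)^{2} - 27 \left(-5 + \left(-8\right)^{3}\right)\right) + \left(1 + 33\right)}{-2361 + 2715} = \frac{\left(-43 + \left(-5 - 512\right)^{2} - 27 \left(-5 - 512\right)\right) + 34}{354} = \left(\left(-43 + \left(-517\right)^{2} - -13959\right) + 34\right) \frac{1}{354} = \left(\left(-43 + 267289 + 13959\right) + 34\right) \frac{1}{354} = \left(281205 + 34\right) \frac{1}{354} = 281239 \cdot \frac{1}{354} = \frac{281239}{354}$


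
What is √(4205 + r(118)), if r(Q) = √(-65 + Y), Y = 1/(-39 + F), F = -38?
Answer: √(24931445 + 77*I*√385462)/77 ≈ 64.846 + 0.062171*I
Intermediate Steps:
Y = -1/77 (Y = 1/(-39 - 38) = 1/(-77) = -1/77 ≈ -0.012987)
r(Q) = I*√385462/77 (r(Q) = √(-65 - 1/77) = √(-5006/77) = I*√385462/77)
√(4205 + r(118)) = √(4205 + I*√385462/77)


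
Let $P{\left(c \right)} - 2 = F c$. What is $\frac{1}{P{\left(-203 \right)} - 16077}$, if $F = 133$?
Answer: $- \frac{1}{43074} \approx -2.3216 \cdot 10^{-5}$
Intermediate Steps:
$P{\left(c \right)} = 2 + 133 c$
$\frac{1}{P{\left(-203 \right)} - 16077} = \frac{1}{\left(2 + 133 \left(-203\right)\right) - 16077} = \frac{1}{\left(2 - 26999\right) - 16077} = \frac{1}{-26997 - 16077} = \frac{1}{-43074} = - \frac{1}{43074}$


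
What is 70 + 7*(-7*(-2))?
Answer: 168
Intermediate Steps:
70 + 7*(-7*(-2)) = 70 + 7*14 = 70 + 98 = 168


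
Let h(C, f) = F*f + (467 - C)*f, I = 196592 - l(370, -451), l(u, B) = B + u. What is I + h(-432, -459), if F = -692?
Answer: 101660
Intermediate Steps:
I = 196673 (I = 196592 - (-451 + 370) = 196592 - 1*(-81) = 196592 + 81 = 196673)
h(C, f) = -692*f + f*(467 - C) (h(C, f) = -692*f + (467 - C)*f = -692*f + f*(467 - C))
I + h(-432, -459) = 196673 - 1*(-459)*(225 - 432) = 196673 - 1*(-459)*(-207) = 196673 - 95013 = 101660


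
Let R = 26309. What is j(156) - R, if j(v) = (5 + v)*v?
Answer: -1193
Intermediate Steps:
j(v) = v*(5 + v)
j(156) - R = 156*(5 + 156) - 1*26309 = 156*161 - 26309 = 25116 - 26309 = -1193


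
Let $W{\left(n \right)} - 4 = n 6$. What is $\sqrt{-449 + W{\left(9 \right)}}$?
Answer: $i \sqrt{391} \approx 19.774 i$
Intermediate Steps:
$W{\left(n \right)} = 4 + 6 n$ ($W{\left(n \right)} = 4 + n 6 = 4 + 6 n$)
$\sqrt{-449 + W{\left(9 \right)}} = \sqrt{-449 + \left(4 + 6 \cdot 9\right)} = \sqrt{-449 + \left(4 + 54\right)} = \sqrt{-449 + 58} = \sqrt{-391} = i \sqrt{391}$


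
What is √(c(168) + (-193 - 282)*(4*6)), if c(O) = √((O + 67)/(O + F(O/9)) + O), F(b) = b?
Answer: √(-2234400 + 7*√132699)/14 ≈ 106.71*I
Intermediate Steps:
c(O) = √(O + 9*(67 + O)/(10*O)) (c(O) = √((O + 67)/(O + O/9) + O) = √((67 + O)/(O + O*(⅑)) + O) = √((67 + O)/(O + O/9) + O) = √((67 + O)/((10*O/9)) + O) = √((67 + O)*(9/(10*O)) + O) = √(9*(67 + O)/(10*O) + O) = √(O + 9*(67 + O)/(10*O)))
√(c(168) + (-193 - 282)*(4*6)) = √(√(90 + 100*168 + 6030/168)/10 + (-193 - 282)*(4*6)) = √(√(90 + 16800 + 6030*(1/168))/10 - 475*24) = √(√(90 + 16800 + 1005/28)/10 - 11400) = √(√(473925/28)/10 - 11400) = √((5*√132699/14)/10 - 11400) = √(√132699/28 - 11400) = √(-11400 + √132699/28)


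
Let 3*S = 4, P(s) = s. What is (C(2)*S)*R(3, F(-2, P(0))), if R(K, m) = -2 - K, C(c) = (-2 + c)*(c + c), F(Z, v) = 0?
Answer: 0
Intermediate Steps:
C(c) = 2*c*(-2 + c) (C(c) = (-2 + c)*(2*c) = 2*c*(-2 + c))
S = 4/3 (S = (⅓)*4 = 4/3 ≈ 1.3333)
(C(2)*S)*R(3, F(-2, P(0))) = ((2*2*(-2 + 2))*(4/3))*(-2 - 1*3) = ((2*2*0)*(4/3))*(-2 - 3) = (0*(4/3))*(-5) = 0*(-5) = 0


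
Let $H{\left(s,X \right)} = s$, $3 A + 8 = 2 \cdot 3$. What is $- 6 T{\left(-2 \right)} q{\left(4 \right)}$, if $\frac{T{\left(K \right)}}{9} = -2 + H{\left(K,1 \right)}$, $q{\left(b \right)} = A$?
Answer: $-144$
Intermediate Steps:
$A = - \frac{2}{3}$ ($A = - \frac{8}{3} + \frac{2 \cdot 3}{3} = - \frac{8}{3} + \frac{1}{3} \cdot 6 = - \frac{8}{3} + 2 = - \frac{2}{3} \approx -0.66667$)
$q{\left(b \right)} = - \frac{2}{3}$
$T{\left(K \right)} = -18 + 9 K$ ($T{\left(K \right)} = 9 \left(-2 + K\right) = -18 + 9 K$)
$- 6 T{\left(-2 \right)} q{\left(4 \right)} = - 6 \left(-18 + 9 \left(-2\right)\right) \left(- \frac{2}{3}\right) = - 6 \left(-18 - 18\right) \left(- \frac{2}{3}\right) = \left(-6\right) \left(-36\right) \left(- \frac{2}{3}\right) = 216 \left(- \frac{2}{3}\right) = -144$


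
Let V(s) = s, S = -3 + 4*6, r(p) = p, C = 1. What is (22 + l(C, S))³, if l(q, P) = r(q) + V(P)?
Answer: 85184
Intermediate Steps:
S = 21 (S = -3 + 24 = 21)
l(q, P) = P + q (l(q, P) = q + P = P + q)
(22 + l(C, S))³ = (22 + (21 + 1))³ = (22 + 22)³ = 44³ = 85184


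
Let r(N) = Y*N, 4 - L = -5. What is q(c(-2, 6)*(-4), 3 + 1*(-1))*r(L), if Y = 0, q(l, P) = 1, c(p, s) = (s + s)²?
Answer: 0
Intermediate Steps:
c(p, s) = 4*s² (c(p, s) = (2*s)² = 4*s²)
L = 9 (L = 4 - 1*(-5) = 4 + 5 = 9)
r(N) = 0 (r(N) = 0*N = 0)
q(c(-2, 6)*(-4), 3 + 1*(-1))*r(L) = 1*0 = 0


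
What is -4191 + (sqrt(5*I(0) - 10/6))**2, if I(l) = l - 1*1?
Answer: -12593/3 ≈ -4197.7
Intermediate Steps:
I(l) = -1 + l (I(l) = l - 1 = -1 + l)
-4191 + (sqrt(5*I(0) - 10/6))**2 = -4191 + (sqrt(5*(-1 + 0) - 10/6))**2 = -4191 + (sqrt(5*(-1) - 10*1/6))**2 = -4191 + (sqrt(-5 - 5/3))**2 = -4191 + (sqrt(-20/3))**2 = -4191 + (2*I*sqrt(15)/3)**2 = -4191 - 20/3 = -12593/3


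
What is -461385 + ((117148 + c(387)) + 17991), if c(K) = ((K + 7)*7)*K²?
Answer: 412736656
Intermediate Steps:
c(K) = K²*(49 + 7*K) (c(K) = ((7 + K)*7)*K² = (49 + 7*K)*K² = K²*(49 + 7*K))
-461385 + ((117148 + c(387)) + 17991) = -461385 + ((117148 + 7*387²*(7 + 387)) + 17991) = -461385 + ((117148 + 7*149769*394) + 17991) = -461385 + ((117148 + 413062902) + 17991) = -461385 + (413180050 + 17991) = -461385 + 413198041 = 412736656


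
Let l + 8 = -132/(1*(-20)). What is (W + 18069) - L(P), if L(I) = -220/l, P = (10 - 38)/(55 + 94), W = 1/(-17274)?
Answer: 2165865935/120918 ≈ 17912.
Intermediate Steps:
W = -1/17274 ≈ -5.7890e-5
l = -7/5 (l = -8 - 132/(1*(-20)) = -8 - 132/(-20) = -8 - 132*(-1/20) = -8 + 33/5 = -7/5 ≈ -1.4000)
P = -28/149 ≈ -0.18792
L(I) = 1100/7 (L(I) = -220/(-7/5) = -220*(-5/7) = 1100/7)
(W + 18069) - L(P) = (-1/17274 + 18069) - 1*1100/7 = 312123905/17274 - 1100/7 = 2165865935/120918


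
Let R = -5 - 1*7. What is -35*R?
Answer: 420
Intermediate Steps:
R = -12 (R = -5 - 7 = -12)
-35*R = -35*(-12) = 420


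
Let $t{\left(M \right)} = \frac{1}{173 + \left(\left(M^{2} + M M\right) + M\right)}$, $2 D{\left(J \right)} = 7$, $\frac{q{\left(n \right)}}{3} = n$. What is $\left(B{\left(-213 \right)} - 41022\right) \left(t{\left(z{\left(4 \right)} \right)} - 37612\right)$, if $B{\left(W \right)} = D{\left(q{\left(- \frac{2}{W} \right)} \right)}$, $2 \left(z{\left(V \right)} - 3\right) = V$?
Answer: $\frac{703511164795}{456} \approx 1.5428 \cdot 10^{9}$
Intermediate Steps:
$z{\left(V \right)} = 3 + \frac{V}{2}$
$q{\left(n \right)} = 3 n$
$D{\left(J \right)} = \frac{7}{2}$ ($D{\left(J \right)} = \frac{1}{2} \cdot 7 = \frac{7}{2}$)
$B{\left(W \right)} = \frac{7}{2}$
$t{\left(M \right)} = \frac{1}{173 + M + 2 M^{2}}$ ($t{\left(M \right)} = \frac{1}{173 + \left(\left(M^{2} + M^{2}\right) + M\right)} = \frac{1}{173 + \left(2 M^{2} + M\right)} = \frac{1}{173 + \left(M + 2 M^{2}\right)} = \frac{1}{173 + M + 2 M^{2}}$)
$\left(B{\left(-213 \right)} - 41022\right) \left(t{\left(z{\left(4 \right)} \right)} - 37612\right) = \left(\frac{7}{2} - 41022\right) \left(\frac{1}{173 + \left(3 + \frac{1}{2} \cdot 4\right) + 2 \left(3 + \frac{1}{2} \cdot 4\right)^{2}} - 37612\right) = - \frac{82037 \left(\frac{1}{173 + \left(3 + 2\right) + 2 \left(3 + 2\right)^{2}} - 37612\right)}{2} = - \frac{82037 \left(\frac{1}{173 + 5 + 2 \cdot 5^{2}} - 37612\right)}{2} = - \frac{82037 \left(\frac{1}{173 + 5 + 2 \cdot 25} - 37612\right)}{2} = - \frac{82037 \left(\frac{1}{173 + 5 + 50} - 37612\right)}{2} = - \frac{82037 \left(\frac{1}{228} - 37612\right)}{2} = \left(- \frac{82037}{2}\right) \left(- \frac{8575535}{228}\right) = \frac{703511164795}{456}$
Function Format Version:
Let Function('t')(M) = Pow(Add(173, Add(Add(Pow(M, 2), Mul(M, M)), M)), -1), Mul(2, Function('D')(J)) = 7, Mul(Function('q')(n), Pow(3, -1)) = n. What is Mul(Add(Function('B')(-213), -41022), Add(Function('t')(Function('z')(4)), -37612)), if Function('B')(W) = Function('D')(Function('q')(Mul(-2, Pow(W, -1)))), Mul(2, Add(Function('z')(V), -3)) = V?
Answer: Rational(703511164795, 456) ≈ 1.5428e+9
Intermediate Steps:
Function('z')(V) = Add(3, Mul(Rational(1, 2), V))
Function('q')(n) = Mul(3, n)
Function('D')(J) = Rational(7, 2) (Function('D')(J) = Mul(Rational(1, 2), 7) = Rational(7, 2))
Function('B')(W) = Rational(7, 2)
Function('t')(M) = Pow(Add(173, M, Mul(2, Pow(M, 2))), -1) (Function('t')(M) = Pow(Add(173, Add(Add(Pow(M, 2), Pow(M, 2)), M)), -1) = Pow(Add(173, Add(Mul(2, Pow(M, 2)), M)), -1) = Pow(Add(173, Add(M, Mul(2, Pow(M, 2)))), -1) = Pow(Add(173, M, Mul(2, Pow(M, 2))), -1))
Mul(Add(Function('B')(-213), -41022), Add(Function('t')(Function('z')(4)), -37612)) = Mul(Add(Rational(7, 2), -41022), Add(Pow(Add(173, Add(3, Mul(Rational(1, 2), 4)), Mul(2, Pow(Add(3, Mul(Rational(1, 2), 4)), 2))), -1), -37612)) = Mul(Rational(-82037, 2), Add(Pow(Add(173, Add(3, 2), Mul(2, Pow(Add(3, 2), 2))), -1), -37612)) = Mul(Rational(-82037, 2), Add(Pow(Add(173, 5, Mul(2, Pow(5, 2))), -1), -37612)) = Mul(Rational(-82037, 2), Add(Pow(Add(173, 5, Mul(2, 25)), -1), -37612)) = Mul(Rational(-82037, 2), Add(Pow(Add(173, 5, 50), -1), -37612)) = Mul(Rational(-82037, 2), Add(Pow(228, -1), -37612)) = Mul(Rational(-82037, 2), Add(Rational(1, 228), -37612)) = Mul(Rational(-82037, 2), Rational(-8575535, 228)) = Rational(703511164795, 456)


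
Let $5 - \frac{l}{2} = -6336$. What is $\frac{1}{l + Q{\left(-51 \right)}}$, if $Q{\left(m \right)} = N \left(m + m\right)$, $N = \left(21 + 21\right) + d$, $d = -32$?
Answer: $\frac{1}{11662} \approx 8.5749 \cdot 10^{-5}$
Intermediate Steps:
$l = 12682$ ($l = 10 - -12672 = 10 + 12672 = 12682$)
$N = 10$ ($N = \left(21 + 21\right) - 32 = 42 - 32 = 10$)
$Q{\left(m \right)} = 20 m$ ($Q{\left(m \right)} = 10 \left(m + m\right) = 10 \cdot 2 m = 20 m$)
$\frac{1}{l + Q{\left(-51 \right)}} = \frac{1}{12682 + 20 \left(-51\right)} = \frac{1}{12682 - 1020} = \frac{1}{11662}$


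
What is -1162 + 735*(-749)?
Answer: -551677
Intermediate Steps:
-1162 + 735*(-749) = -1162 - 550515 = -551677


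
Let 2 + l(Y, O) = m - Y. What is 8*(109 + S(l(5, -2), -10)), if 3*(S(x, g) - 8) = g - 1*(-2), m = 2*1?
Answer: 2744/3 ≈ 914.67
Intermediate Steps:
m = 2
l(Y, O) = -Y (l(Y, O) = -2 + (2 - Y) = -Y)
S(x, g) = 26/3 + g/3 (S(x, g) = 8 + (g - 1*(-2))/3 = 8 + (g + 2)/3 = 8 + (2 + g)/3 = 8 + (2/3 + g/3) = 26/3 + g/3)
8*(109 + S(l(5, -2), -10)) = 8*(109 + (26/3 + (1/3)*(-10))) = 8*(109 + (26/3 - 10/3)) = 8*(109 + 16/3) = 8*(343/3) = 2744/3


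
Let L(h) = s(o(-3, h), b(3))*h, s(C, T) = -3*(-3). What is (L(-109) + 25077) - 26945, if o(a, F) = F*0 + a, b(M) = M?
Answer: -2849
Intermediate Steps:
o(a, F) = a (o(a, F) = 0 + a = a)
s(C, T) = 9
L(h) = 9*h
(L(-109) + 25077) - 26945 = (9*(-109) + 25077) - 26945 = (-981 + 25077) - 26945 = 24096 - 26945 = -2849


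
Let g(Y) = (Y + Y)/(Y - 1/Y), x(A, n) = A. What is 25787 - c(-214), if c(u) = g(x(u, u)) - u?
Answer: 1171023943/45795 ≈ 25571.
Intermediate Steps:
g(Y) = 2*Y/(Y - 1/Y) (g(Y) = (2*Y)/(Y - 1/Y) = 2*Y/(Y - 1/Y))
c(u) = -u + 2*u²/(-1 + u²) (c(u) = 2*u²/(-1 + u²) - u = -u + 2*u²/(-1 + u²))
25787 - c(-214) = 25787 - (-214)*(1 - 1*(-214)² + 2*(-214))/(-1 + (-214)²) = 25787 - (-214)*(1 - 1*45796 - 428)/(-1 + 45796) = 25787 - (-214)*(1 - 45796 - 428)/45795 = 25787 - (-214)*(-46223)/45795 = 25787 - 1*9891722/45795 = 25787 - 9891722/45795 = 1171023943/45795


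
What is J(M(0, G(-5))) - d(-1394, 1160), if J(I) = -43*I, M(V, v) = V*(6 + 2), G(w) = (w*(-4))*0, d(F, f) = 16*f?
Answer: -18560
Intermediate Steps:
G(w) = 0 (G(w) = -4*w*0 = 0)
M(V, v) = 8*V (M(V, v) = V*8 = 8*V)
J(M(0, G(-5))) - d(-1394, 1160) = -344*0 - 16*1160 = -43*0 - 1*18560 = 0 - 18560 = -18560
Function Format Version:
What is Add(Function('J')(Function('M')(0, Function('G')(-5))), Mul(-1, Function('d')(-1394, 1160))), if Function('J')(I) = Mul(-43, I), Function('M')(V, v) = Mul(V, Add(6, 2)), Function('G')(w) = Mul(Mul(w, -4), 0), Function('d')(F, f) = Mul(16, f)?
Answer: -18560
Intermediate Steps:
Function('G')(w) = 0 (Function('G')(w) = Mul(Mul(-4, w), 0) = 0)
Function('M')(V, v) = Mul(8, V) (Function('M')(V, v) = Mul(V, 8) = Mul(8, V))
Add(Function('J')(Function('M')(0, Function('G')(-5))), Mul(-1, Function('d')(-1394, 1160))) = Add(Mul(-43, Mul(8, 0)), Mul(-1, Mul(16, 1160))) = Add(Mul(-43, 0), Mul(-1, 18560)) = Add(0, -18560) = -18560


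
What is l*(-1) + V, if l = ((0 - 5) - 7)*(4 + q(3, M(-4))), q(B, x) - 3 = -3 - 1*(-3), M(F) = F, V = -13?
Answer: 71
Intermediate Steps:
q(B, x) = 3 (q(B, x) = 3 + (-3 - 1*(-3)) = 3 + (-3 + 3) = 3 + 0 = 3)
l = -84 (l = ((0 - 5) - 7)*(4 + 3) = (-5 - 7)*7 = -12*7 = -84)
l*(-1) + V = -84*(-1) - 13 = 84 - 13 = 71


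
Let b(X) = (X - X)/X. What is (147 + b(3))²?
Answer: 21609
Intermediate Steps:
b(X) = 0 (b(X) = 0/X = 0)
(147 + b(3))² = (147 + 0)² = 147² = 21609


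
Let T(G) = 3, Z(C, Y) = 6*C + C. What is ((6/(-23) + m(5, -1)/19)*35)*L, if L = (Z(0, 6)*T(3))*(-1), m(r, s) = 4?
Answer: 0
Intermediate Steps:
Z(C, Y) = 7*C
L = 0 (L = ((7*0)*3)*(-1) = (0*3)*(-1) = 0*(-1) = 0)
((6/(-23) + m(5, -1)/19)*35)*L = ((6/(-23) + 4/19)*35)*0 = ((6*(-1/23) + 4*(1/19))*35)*0 = ((-6/23 + 4/19)*35)*0 = -22/437*35*0 = -770/437*0 = 0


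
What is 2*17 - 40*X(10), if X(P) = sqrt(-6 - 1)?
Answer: 34 - 40*I*sqrt(7) ≈ 34.0 - 105.83*I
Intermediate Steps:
X(P) = I*sqrt(7) (X(P) = sqrt(-7) = I*sqrt(7))
2*17 - 40*X(10) = 2*17 - 40*I*sqrt(7) = 34 - 40*I*sqrt(7)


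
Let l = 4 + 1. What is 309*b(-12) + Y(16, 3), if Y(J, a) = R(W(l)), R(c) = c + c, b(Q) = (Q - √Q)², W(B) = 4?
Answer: 40796 + 14832*I*√3 ≈ 40796.0 + 25690.0*I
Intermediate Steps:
l = 5
R(c) = 2*c
Y(J, a) = 8 (Y(J, a) = 2*4 = 8)
309*b(-12) + Y(16, 3) = 309*(√(-12) - 1*(-12))² + 8 = 309*(2*I*√3 + 12)² + 8 = 309*(12 + 2*I*√3)² + 8 = 8 + 309*(12 + 2*I*√3)²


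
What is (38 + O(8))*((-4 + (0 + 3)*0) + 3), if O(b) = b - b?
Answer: -38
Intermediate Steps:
O(b) = 0
(38 + O(8))*((-4 + (0 + 3)*0) + 3) = (38 + 0)*((-4 + (0 + 3)*0) + 3) = 38*((-4 + 3*0) + 3) = 38*((-4 + 0) + 3) = 38*(-4 + 3) = 38*(-1) = -38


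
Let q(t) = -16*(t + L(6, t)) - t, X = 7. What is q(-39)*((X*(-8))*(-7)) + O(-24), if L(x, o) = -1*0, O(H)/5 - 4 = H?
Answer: 259796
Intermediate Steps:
O(H) = 20 + 5*H
L(x, o) = 0
q(t) = -17*t (q(t) = -16*(t + 0) - t = -16*t - t = -17*t)
q(-39)*((X*(-8))*(-7)) + O(-24) = (-17*(-39))*((7*(-8))*(-7)) + (20 + 5*(-24)) = 663*(-56*(-7)) + (20 - 120) = 663*392 - 100 = 259896 - 100 = 259796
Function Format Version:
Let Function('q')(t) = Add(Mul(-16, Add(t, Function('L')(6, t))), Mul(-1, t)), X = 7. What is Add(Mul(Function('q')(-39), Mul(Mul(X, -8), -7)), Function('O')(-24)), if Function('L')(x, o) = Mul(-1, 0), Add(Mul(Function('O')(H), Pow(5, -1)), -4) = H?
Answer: 259796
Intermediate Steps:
Function('O')(H) = Add(20, Mul(5, H))
Function('L')(x, o) = 0
Function('q')(t) = Mul(-17, t) (Function('q')(t) = Add(Mul(-16, Add(t, 0)), Mul(-1, t)) = Add(Mul(-16, t), Mul(-1, t)) = Mul(-17, t))
Add(Mul(Function('q')(-39), Mul(Mul(X, -8), -7)), Function('O')(-24)) = Add(Mul(Mul(-17, -39), Mul(Mul(7, -8), -7)), Add(20, Mul(5, -24))) = Add(Mul(663, Mul(-56, -7)), Add(20, -120)) = Add(Mul(663, 392), -100) = Add(259896, -100) = 259796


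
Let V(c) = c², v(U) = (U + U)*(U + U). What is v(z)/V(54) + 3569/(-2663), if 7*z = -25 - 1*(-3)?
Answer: -126199357/95125023 ≈ -1.3267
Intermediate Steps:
z = -22/7 (z = (-25 - 1*(-3))/7 = (-25 + 3)/7 = (⅐)*(-22) = -22/7 ≈ -3.1429)
v(U) = 4*U² (v(U) = (2*U)*(2*U) = 4*U²)
v(z)/V(54) + 3569/(-2663) = (4*(-22/7)²)/(54²) + 3569/(-2663) = (4*(484/49))/2916 + 3569*(-1/2663) = (1936/49)*(1/2916) - 3569/2663 = 484/35721 - 3569/2663 = -126199357/95125023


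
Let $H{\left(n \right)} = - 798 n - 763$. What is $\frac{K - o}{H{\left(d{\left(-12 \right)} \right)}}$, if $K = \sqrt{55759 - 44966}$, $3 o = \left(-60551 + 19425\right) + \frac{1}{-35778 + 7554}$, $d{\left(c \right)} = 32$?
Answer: $- \frac{1160740225}{2226788928} - \frac{\sqrt{10793}}{26299} \approx -0.52521$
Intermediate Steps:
$o = - \frac{1160740225}{84672}$ ($o = \frac{\left(-60551 + 19425\right) + \frac{1}{-35778 + 7554}}{3} = \frac{-41126 + \frac{1}{-28224}}{3} = \frac{-41126 - \frac{1}{28224}}{3} = \frac{1}{3} \left(- \frac{1160740225}{28224}\right) = - \frac{1160740225}{84672} \approx -13709.0$)
$H{\left(n \right)} = -763 - 798 n$
$K = \sqrt{10793} \approx 103.89$
$\frac{K - o}{H{\left(d{\left(-12 \right)} \right)}} = \frac{\sqrt{10793} - - \frac{1160740225}{84672}}{-763 - 25536} = \frac{\sqrt{10793} + \frac{1160740225}{84672}}{-763 - 25536} = \frac{\frac{1160740225}{84672} + \sqrt{10793}}{-26299} = \left(\frac{1160740225}{84672} + \sqrt{10793}\right) \left(- \frac{1}{26299}\right) = - \frac{1160740225}{2226788928} - \frac{\sqrt{10793}}{26299}$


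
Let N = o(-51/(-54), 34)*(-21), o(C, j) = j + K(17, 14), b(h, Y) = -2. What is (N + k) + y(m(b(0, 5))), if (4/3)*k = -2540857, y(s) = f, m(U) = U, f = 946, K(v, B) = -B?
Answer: -7620467/4 ≈ -1.9051e+6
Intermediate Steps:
y(s) = 946
k = -7622571/4 (k = (3/4)*(-2540857) = -7622571/4 ≈ -1.9056e+6)
o(C, j) = -14 + j (o(C, j) = j - 1*14 = j - 14 = -14 + j)
N = -420 (N = (-14 + 34)*(-21) = 20*(-21) = -420)
(N + k) + y(m(b(0, 5))) = (-420 - 7622571/4) + 946 = -7624251/4 + 946 = -7620467/4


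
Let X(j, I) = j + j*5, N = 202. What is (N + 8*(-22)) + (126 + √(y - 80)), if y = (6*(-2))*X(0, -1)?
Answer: 152 + 4*I*√5 ≈ 152.0 + 8.9443*I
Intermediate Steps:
X(j, I) = 6*j (X(j, I) = j + 5*j = 6*j)
y = 0 (y = (6*(-2))*(6*0) = -12*0 = 0)
(N + 8*(-22)) + (126 + √(y - 80)) = (202 + 8*(-22)) + (126 + √(0 - 80)) = (202 - 176) + (126 + √(-80)) = 26 + (126 + 4*I*√5) = 152 + 4*I*√5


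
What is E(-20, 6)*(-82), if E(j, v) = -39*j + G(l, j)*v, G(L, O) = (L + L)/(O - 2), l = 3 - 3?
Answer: -63960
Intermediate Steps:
l = 0
G(L, O) = 2*L/(-2 + O) (G(L, O) = (2*L)/(-2 + O) = 2*L/(-2 + O))
E(j, v) = -39*j (E(j, v) = -39*j + (2*0/(-2 + j))*v = -39*j + 0*v = -39*j + 0 = -39*j)
E(-20, 6)*(-82) = -39*(-20)*(-82) = 780*(-82) = -63960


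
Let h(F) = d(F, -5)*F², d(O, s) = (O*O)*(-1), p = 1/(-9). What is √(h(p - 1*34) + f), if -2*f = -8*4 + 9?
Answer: I*√35531194198/162 ≈ 1163.6*I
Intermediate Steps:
p = -⅑ ≈ -0.11111
d(O, s) = -O² (d(O, s) = O²*(-1) = -O²)
f = 23/2 (f = -(-8*4 + 9)/2 = -(-32 + 9)/2 = -½*(-23) = 23/2 ≈ 11.500)
h(F) = -F⁴ (h(F) = (-F²)*F² = -F⁴)
√(h(p - 1*34) + f) = √(-(-⅑ - 1*34)⁴ + 23/2) = √(-(-⅑ - 34)⁴ + 23/2) = √(-(-307/9)⁴ + 23/2) = √(-1*8882874001/6561 + 23/2) = √(-8882874001/6561 + 23/2) = √(-17765597099/13122) = I*√35531194198/162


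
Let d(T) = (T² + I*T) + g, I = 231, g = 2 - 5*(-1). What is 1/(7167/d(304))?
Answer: 162647/7167 ≈ 22.694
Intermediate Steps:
g = 7 (g = 2 + 5 = 7)
d(T) = 7 + T² + 231*T (d(T) = (T² + 231*T) + 7 = 7 + T² + 231*T)
1/(7167/d(304)) = 1/(7167/(7 + 304² + 231*304)) = 1/(7167/(7 + 92416 + 70224)) = 1/(7167/162647) = 162647/7167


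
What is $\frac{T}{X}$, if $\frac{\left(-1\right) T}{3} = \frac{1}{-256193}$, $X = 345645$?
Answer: $\frac{1}{29517276495} \approx 3.3878 \cdot 10^{-11}$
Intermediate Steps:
$T = \frac{3}{256193}$ ($T = - \frac{3}{-256193} = \left(-3\right) \left(- \frac{1}{256193}\right) = \frac{3}{256193} \approx 1.171 \cdot 10^{-5}$)
$\frac{T}{X} = \frac{3}{256193 \cdot 345645} = \frac{3}{256193} \cdot \frac{1}{345645} = \frac{1}{29517276495}$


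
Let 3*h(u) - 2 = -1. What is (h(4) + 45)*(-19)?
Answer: -2584/3 ≈ -861.33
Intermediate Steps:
h(u) = 1/3 (h(u) = 2/3 + (1/3)*(-1) = 2/3 - 1/3 = 1/3)
(h(4) + 45)*(-19) = (1/3 + 45)*(-19) = (136/3)*(-19) = -2584/3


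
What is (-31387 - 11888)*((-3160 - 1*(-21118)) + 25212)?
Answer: -1868181750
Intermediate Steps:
(-31387 - 11888)*((-3160 - 1*(-21118)) + 25212) = -43275*((-3160 + 21118) + 25212) = -43275*(17958 + 25212) = -43275*43170 = -1868181750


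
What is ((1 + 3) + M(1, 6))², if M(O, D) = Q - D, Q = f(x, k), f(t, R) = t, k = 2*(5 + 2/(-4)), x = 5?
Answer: 9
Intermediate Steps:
k = 9 (k = 2*(5 + 2*(-¼)) = 2*(5 - ½) = 2*(9/2) = 9)
Q = 5
M(O, D) = 5 - D
((1 + 3) + M(1, 6))² = ((1 + 3) + (5 - 1*6))² = (4 + (5 - 6))² = (4 - 1)² = 3² = 9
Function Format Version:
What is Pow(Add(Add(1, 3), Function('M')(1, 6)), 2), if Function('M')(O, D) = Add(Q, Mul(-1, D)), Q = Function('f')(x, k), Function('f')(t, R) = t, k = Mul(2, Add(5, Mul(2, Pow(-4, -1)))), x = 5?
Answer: 9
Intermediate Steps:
k = 9 (k = Mul(2, Add(5, Mul(2, Rational(-1, 4)))) = Mul(2, Add(5, Rational(-1, 2))) = Mul(2, Rational(9, 2)) = 9)
Q = 5
Function('M')(O, D) = Add(5, Mul(-1, D))
Pow(Add(Add(1, 3), Function('M')(1, 6)), 2) = Pow(Add(Add(1, 3), Add(5, Mul(-1, 6))), 2) = Pow(Add(4, Add(5, -6)), 2) = Pow(Add(4, -1), 2) = Pow(3, 2) = 9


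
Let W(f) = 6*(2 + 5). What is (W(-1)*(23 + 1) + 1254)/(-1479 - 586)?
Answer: -2262/2065 ≈ -1.0954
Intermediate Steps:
W(f) = 42 (W(f) = 6*7 = 42)
(W(-1)*(23 + 1) + 1254)/(-1479 - 586) = (42*(23 + 1) + 1254)/(-1479 - 586) = (42*24 + 1254)/(-2065) = (1008 + 1254)*(-1/2065) = 2262*(-1/2065) = -2262/2065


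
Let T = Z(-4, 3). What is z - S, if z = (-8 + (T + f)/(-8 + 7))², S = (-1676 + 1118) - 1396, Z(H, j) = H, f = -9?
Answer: 1979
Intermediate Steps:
T = -4
S = -1954 (S = -558 - 1396 = -1954)
z = 25 (z = (-8 + (-4 - 9)/(-8 + 7))² = (-8 - 13/(-1))² = (-8 - 13*(-1))² = (-8 + 13)² = 5² = 25)
z - S = 25 - 1*(-1954) = 25 + 1954 = 1979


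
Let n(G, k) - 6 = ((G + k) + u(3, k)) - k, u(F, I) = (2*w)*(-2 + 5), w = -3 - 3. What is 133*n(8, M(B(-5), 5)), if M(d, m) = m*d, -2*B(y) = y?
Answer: -2926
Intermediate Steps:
w = -6
B(y) = -y/2
u(F, I) = -36 (u(F, I) = (2*(-6))*(-2 + 5) = -12*3 = -36)
M(d, m) = d*m
n(G, k) = -30 + G (n(G, k) = 6 + (((G + k) - 36) - k) = 6 + ((-36 + G + k) - k) = 6 + (-36 + G) = -30 + G)
133*n(8, M(B(-5), 5)) = 133*(-30 + 8) = 133*(-22) = -2926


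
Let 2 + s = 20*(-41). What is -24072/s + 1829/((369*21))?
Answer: 31339561/1061613 ≈ 29.521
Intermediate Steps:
s = -822 (s = -2 + 20*(-41) = -2 - 820 = -822)
-24072/s + 1829/((369*21)) = -24072/(-822) + 1829/((369*21)) = -24072*(-1/822) + 1829/7749 = 4012/137 + 1829*(1/7749) = 4012/137 + 1829/7749 = 31339561/1061613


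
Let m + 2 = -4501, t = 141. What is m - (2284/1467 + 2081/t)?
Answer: -311602304/68949 ≈ -4519.3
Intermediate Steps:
m = -4503 (m = -2 - 4501 = -4503)
m - (2284/1467 + 2081/t) = -4503 - (2284/1467 + 2081/141) = -4503 - 1*1124957/68949 = -4503 - 1124957/68949 = -311602304/68949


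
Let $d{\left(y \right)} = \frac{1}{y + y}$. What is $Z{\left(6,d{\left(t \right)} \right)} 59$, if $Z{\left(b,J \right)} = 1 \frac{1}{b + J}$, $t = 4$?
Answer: $\frac{472}{49} \approx 9.6327$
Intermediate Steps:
$d{\left(y \right)} = \frac{1}{2 y}$
$Z{\left(b,J \right)} = \frac{1}{J + b}$ ($Z{\left(b,J \right)} = 1 \frac{1}{J + b} = \frac{1}{J + b}$)
$Z{\left(6,d{\left(t \right)} \right)} 59 = \frac{1}{\frac{1}{2 \cdot 4} + 6} \cdot 59 = \frac{1}{\frac{1}{2} \cdot \frac{1}{4} + 6} \cdot 59 = \frac{1}{\frac{1}{8} + 6} \cdot 59 = \frac{1}{\frac{49}{8}} \cdot 59 = \frac{8}{49} \cdot 59 = \frac{472}{49}$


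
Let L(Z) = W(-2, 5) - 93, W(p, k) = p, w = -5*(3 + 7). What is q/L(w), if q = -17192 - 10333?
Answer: 5505/19 ≈ 289.74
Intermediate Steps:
w = -50 (w = -5*10 = -50)
q = -27525
L(Z) = -95 (L(Z) = -2 - 93 = -95)
q/L(w) = -27525/(-95) = -27525*(-1/95) = 5505/19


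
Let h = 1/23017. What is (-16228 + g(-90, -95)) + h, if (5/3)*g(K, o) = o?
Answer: -374831844/23017 ≈ -16285.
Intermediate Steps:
g(K, o) = 3*o/5
h = 1/23017 ≈ 4.3446e-5
(-16228 + g(-90, -95)) + h = (-16228 + (⅗)*(-95)) + 1/23017 = (-16228 - 57) + 1/23017 = -16285 + 1/23017 = -374831844/23017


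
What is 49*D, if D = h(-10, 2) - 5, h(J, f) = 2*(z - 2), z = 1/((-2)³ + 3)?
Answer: -2303/5 ≈ -460.60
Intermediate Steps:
z = -⅕ (z = 1/(-8 + 3) = 1/(-5) = -⅕ ≈ -0.20000)
h(J, f) = -22/5 (h(J, f) = 2*(-⅕ - 2) = 2*(-11/5) = -22/5)
D = -47/5 (D = -22/5 - 5 = -47/5 ≈ -9.4000)
49*D = 49*(-47/5) = -2303/5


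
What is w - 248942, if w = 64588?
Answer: -184354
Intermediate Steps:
w - 248942 = 64588 - 248942 = -184354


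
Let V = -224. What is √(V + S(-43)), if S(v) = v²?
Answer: 5*√65 ≈ 40.311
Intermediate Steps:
√(V + S(-43)) = √(-224 + (-43)²) = √(-224 + 1849) = √1625 = 5*√65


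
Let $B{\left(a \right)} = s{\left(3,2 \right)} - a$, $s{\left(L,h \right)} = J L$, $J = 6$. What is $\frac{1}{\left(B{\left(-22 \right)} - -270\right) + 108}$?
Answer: $\frac{1}{418} \approx 0.0023923$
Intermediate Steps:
$s{\left(L,h \right)} = 6 L$
$B{\left(a \right)} = 18 - a$ ($B{\left(a \right)} = 6 \cdot 3 - a = 18 - a$)
$\frac{1}{\left(B{\left(-22 \right)} - -270\right) + 108} = \frac{1}{\left(\left(18 - -22\right) - -270\right) + 108} = \frac{1}{\left(\left(18 + 22\right) + 270\right) + 108} = \frac{1}{\left(40 + 270\right) + 108} = \frac{1}{310 + 108} = \frac{1}{418}$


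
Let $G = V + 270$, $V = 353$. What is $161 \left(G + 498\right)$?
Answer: $180481$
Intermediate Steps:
$G = 623$ ($G = 353 + 270 = 623$)
$161 \left(G + 498\right) = 161 \left(623 + 498\right) = 161 \cdot 1121 = 180481$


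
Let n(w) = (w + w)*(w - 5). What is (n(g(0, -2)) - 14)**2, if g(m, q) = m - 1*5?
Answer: 7396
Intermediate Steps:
g(m, q) = -5 + m (g(m, q) = m - 5 = -5 + m)
n(w) = 2*w*(-5 + w) (n(w) = (2*w)*(-5 + w) = 2*w*(-5 + w))
(n(g(0, -2)) - 14)**2 = (2*(-5 + 0)*(-5 + (-5 + 0)) - 14)**2 = (2*(-5)*(-5 - 5) - 14)**2 = (2*(-5)*(-10) - 14)**2 = (100 - 14)**2 = 86**2 = 7396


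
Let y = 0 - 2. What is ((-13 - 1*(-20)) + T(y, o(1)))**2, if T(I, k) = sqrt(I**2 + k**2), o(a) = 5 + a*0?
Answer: (7 + sqrt(29))**2 ≈ 153.39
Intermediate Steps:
o(a) = 5 (o(a) = 5 + 0 = 5)
y = -2
((-13 - 1*(-20)) + T(y, o(1)))**2 = ((-13 - 1*(-20)) + sqrt((-2)**2 + 5**2))**2 = ((-13 + 20) + sqrt(4 + 25))**2 = (7 + sqrt(29))**2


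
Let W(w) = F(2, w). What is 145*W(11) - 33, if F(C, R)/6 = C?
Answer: 1707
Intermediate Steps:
F(C, R) = 6*C
W(w) = 12 (W(w) = 6*2 = 12)
145*W(11) - 33 = 145*12 - 33 = 1740 - 33 = 1707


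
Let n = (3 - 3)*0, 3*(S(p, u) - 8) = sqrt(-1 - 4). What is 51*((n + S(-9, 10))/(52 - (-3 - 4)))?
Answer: 408/59 + 17*I*sqrt(5)/59 ≈ 6.9153 + 0.64429*I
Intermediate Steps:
S(p, u) = 8 + I*sqrt(5)/3 (S(p, u) = 8 + sqrt(-1 - 4)/3 = 8 + sqrt(-5)/3 = 8 + (I*sqrt(5))/3 = 8 + I*sqrt(5)/3)
n = 0 (n = 0*0 = 0)
51*((n + S(-9, 10))/(52 - (-3 - 4))) = 51*((0 + (8 + I*sqrt(5)/3))/(52 - (-3 - 4))) = 51*((8 + I*sqrt(5)/3)/(52 - 1*(-7))) = 51*((8 + I*sqrt(5)/3)/(52 + 7)) = 51*((8 + I*sqrt(5)/3)/59) = 51*((8 + I*sqrt(5)/3)*(1/59)) = 51*(8/59 + I*sqrt(5)/177) = 408/59 + 17*I*sqrt(5)/59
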